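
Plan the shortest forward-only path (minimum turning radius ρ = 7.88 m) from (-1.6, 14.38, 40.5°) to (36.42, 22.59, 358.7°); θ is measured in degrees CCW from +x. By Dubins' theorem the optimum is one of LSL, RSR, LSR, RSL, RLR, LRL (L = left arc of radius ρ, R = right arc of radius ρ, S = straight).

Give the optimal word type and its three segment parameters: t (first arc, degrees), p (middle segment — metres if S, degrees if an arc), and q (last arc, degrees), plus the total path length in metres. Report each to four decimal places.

Let ψ = atan2(Δy, Δx) = atan2(8.21, 38.02) = 12.1853° be the start→goal bearing.
Normalize: d = |goal − start| / ρ = 38.896330/7.88 = 4.936083, α = (θ_start − ψ) mod 360° = 28.3147° = 0.494185 rad, β = (θ_goal − ψ) mod 360° = 346.5147° = 6.047823 rad.
Common terms: sin α = 0.474314, cos α = 0.880356, sin β = -0.233196, cos β = 0.972430, cos(α−β) = 0.745476, d² = 24.364911. Work in radians in the unit-radius frame; every candidate has L = ρ·(t + p + q).
LSL: p² = 2 + d² − 2cos(α−β) + 2d(sin α − sin β) = 31.858614; p = √p² = 5.644344; φ = atan2(cos β − cos α, d + sin α − sin β) = 0.016313 rad; t = (φ − α) mod 2π = 5.805314 rad, q = (β − φ) mod 2π = 6.031509 rad → L = 7.88·(5.805314 + 5.644344 + 6.031509) = 7.88·17.481166 = 137.751592 m
RSR: p² = 2 + d² − 2cos(α−β) + 2d(sin β − sin α) = 17.889303; p = √p² = 4.229575; φ = atan2(cos α − cos β, d − sin α + sin β) = -0.021771 rad; t = (α − φ) mod 2π = 0.515956 rad, q = (φ − β) mod 2π = 0.213592 rad → L = 7.88·(0.515956 + 4.229575 + 0.213592) = 7.88·4.959122 = 39.077885 m
LSR: p² = d² − 2 + 2cos(α−β) + 2d(sin α + sin β) = 26.236224; p = √p² = 5.122131; φ = atan2(−cos α − cos β, d + sin α + sin β) − atan2(−2, p) = 0.028585 rad; t = (φ − α) mod 2π = 5.817586 rad, q = (φ − β) mod 2π = 0.263948 rad → L = 7.88·(5.817586 + 5.122131 + 0.263948) = 7.88·11.203664 = 88.284876 m
RSL: p² = d² − 2 + 2cos(α−β) − 2d(sin α + sin β) = 21.475501; p = √p² = 4.634167; φ = atan2(cos α + cos β, d − sin α − sin β) − atan2(2, p) = -0.031558 rad; t = (α − φ) mod 2π = 0.525742 rad, q = (β − φ) mod 2π = 6.079380 rad → L = 7.88·(0.525742 + 4.634167 + 6.079380) = 7.88·11.239289 = 88.565600 m
RLR: c = (6 − d² + 2cos(α−β) + 2d(sin α − sin β))/8 = -1.236163, |c| > 1 → infeasible
LRL: c = (6 − d² + 2cos(α−β) − 2d(sin α − sin β))/8 = -2.982327, |c| > 1 → infeasible
Shortest: RSR with L = 39.077885 m ≈ 39.0779 m
Convert RSR to answer units (arcs ×180/π): t = 0.515956·180/π = 29.5621°, p = ρ·p = 7.88·4.229575 = 33.3290 m, q = 0.213592·180/π = 12.2379°, L = 39.0779 m.

RSR: t = 29.5621°, p = 33.3290 m, q = 12.2379°, L = 39.0779 m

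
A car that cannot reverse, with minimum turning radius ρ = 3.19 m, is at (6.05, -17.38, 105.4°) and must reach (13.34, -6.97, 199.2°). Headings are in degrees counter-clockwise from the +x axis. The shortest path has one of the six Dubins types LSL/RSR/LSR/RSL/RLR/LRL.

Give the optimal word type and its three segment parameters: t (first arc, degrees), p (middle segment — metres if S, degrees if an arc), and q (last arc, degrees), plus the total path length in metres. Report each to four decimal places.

RSL: t = 103.5817°, p = 5.4688 m, q = 197.3817°, L = 22.2253 m

Let ψ = atan2(Δy, Δx) = atan2(10.41, 7.29) = 54.9969° be the start→goal bearing.
Normalize: d = |goal − start| / ρ = 12.708745/3.19 = 3.983933, α = (θ_start − ψ) mod 360° = 50.4031° = 0.879700 rad, β = (θ_goal − ψ) mod 360° = 144.2031° = 2.516819 rad.
Common terms: sin α = 0.770548, cos α = 0.637382, sin β = 0.584914, cos β = -0.811095, cos(α−β) = -0.066274, d² = 15.871719. Work in radians in the unit-radius frame; every candidate has L = ρ·(t + p + q).
LSL: p² = 2 + d² − 2cos(α−β) + 2d(sin α − sin β) = 19.483373; p = √p² = 4.413997; φ = atan2(cos β − cos α, d + sin α − sin β) = -0.334350 rad; t = (φ − α) mod 2π = 5.069135 rad, q = (β − φ) mod 2π = 2.851169 rad → L = 3.19·(5.069135 + 4.413997 + 2.851169) = 3.19·12.334302 = 39.346422 m
RSR: p² = 2 + d² − 2cos(α−β) + 2d(sin β − sin α) = 16.525161; p = √p² = 4.065115; φ = atan2(cos α − cos β, d − sin α + sin β) = 0.364325 rad; t = (α − φ) mod 2π = 0.515375 rad, q = (φ − β) mod 2π = 4.130692 rad → L = 3.19·(0.515375 + 4.065115 + 4.130692) = 3.19·8.711182 = 27.788669 m
LSR: p² = d² − 2 + 2cos(α−β) + 2d(sin α + sin β) = 24.539306; p = √p² = 4.953716; φ = atan2(−cos α − cos β, d + sin α + sin β) − atan2(−2, p) = 0.416247 rad; t = (φ − α) mod 2π = 5.819732 rad, q = (φ − β) mod 2π = 4.182613 rad → L = 3.19·(5.819732 + 4.953716 + 4.182613) = 3.19·14.956062 = 47.709837 m
RSL: p² = d² − 2 + 2cos(α−β) − 2d(sin α + sin β) = 2.939037; p = √p² = 1.714362; φ = atan2(cos α + cos β, d − sin α − sin β) − atan2(2, p) = -0.928141 rad; t = (α − φ) mod 2π = 1.807841 rad, q = (β − φ) mod 2π = 3.444960 rad → L = 3.19·(1.807841 + 1.714362 + 3.444960) = 3.19·6.967163 = 22.225251 m
RLR: c = (6 − d² + 2cos(α−β) + 2d(sin α − sin β))/8 = -1.065645, |c| > 1 → infeasible
LRL: c = (6 − d² + 2cos(α−β) − 2d(sin α − sin β))/8 = -1.435422, |c| > 1 → infeasible
Shortest: RSL with L = 22.225251 m ≈ 22.2253 m
Convert RSL to answer units (arcs ×180/π): t = 1.807841·180/π = 103.5817°, p = ρ·p = 3.19·1.714362 = 5.4688 m, q = 3.444960·180/π = 197.3817°, L = 22.2253 m.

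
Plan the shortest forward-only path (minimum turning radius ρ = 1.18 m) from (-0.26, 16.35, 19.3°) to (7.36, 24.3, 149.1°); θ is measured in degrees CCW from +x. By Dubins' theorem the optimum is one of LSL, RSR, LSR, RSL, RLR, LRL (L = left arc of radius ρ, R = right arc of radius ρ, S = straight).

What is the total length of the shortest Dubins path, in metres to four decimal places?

12.0932 m

Let ψ = atan2(Δy, Δx) = atan2(7.95, 7.62) = 46.2142° be the start→goal bearing.
Normalize: d = |goal − start| / ρ = 11.012125/1.18 = 9.332309, α = (θ_start − ψ) mod 360° = 333.0858° = 5.813444 rad, β = (θ_goal − ψ) mod 360° = 102.8858° = 1.795696 rad.
Common terms: sin α = -0.452655, cos α = 0.891686, sin β = 0.974816, cos β = -0.223009, cos(α−β) = -0.640110, d² = 87.091999. Work in radians in the unit-radius frame; every candidate has L = ρ·(t + p + q).
LSL: p² = 2 + d² − 2cos(α−β) + 2d(sin α − sin β) = 63.729001; p = √p² = 7.983045; φ = atan2(cos β − cos α, d + sin α − sin β) = -0.140091 rad; t = (φ − α) mod 2π = 0.329651 rad, q = (β − φ) mod 2π = 1.935787 rad → L = 1.18·(0.329651 + 7.983045 + 1.935787) = 1.18·10.248482 = 12.093209 m
RSR: p² = 2 + d² − 2cos(α−β) + 2d(sin β − sin α) = 117.015436; p = √p² = 10.817367; φ = atan2(cos α − cos β, d − sin α + sin β) = 0.103230 rad; t = (α − φ) mod 2π = 5.710214 rad, q = (φ − β) mod 2π = 4.590719 rad → L = 1.18·(5.710214 + 10.817367 + 4.590719) = 1.18·21.118301 = 24.919595 m
LSR: p² = d² − 2 + 2cos(α−β) + 2d(sin α + sin β) = 93.557716; p = √p² = 9.672524; φ = atan2(−cos α − cos β, d + sin α + sin β) − atan2(−2, p) = 0.136147 rad; t = (φ − α) mod 2π = 0.605888 rad, q = (φ − β) mod 2π = 4.623636 rad → L = 1.18·(0.605888 + 9.672524 + 4.623636) = 1.18·14.902047 = 17.584415 m
RSL: p² = d² − 2 + 2cos(α−β) − 2d(sin α + sin β) = 74.065844; p = √p² = 8.606152; φ = atan2(cos α + cos β, d − sin α − sin β) − atan2(2, p) = -0.152586 rad; t = (α − φ) mod 2π = 5.966030 rad, q = (β − φ) mod 2π = 1.948282 rad → L = 1.18·(5.966030 + 8.606152 + 1.948282) = 1.18·16.520464 = 19.494147 m
RLR: c = (6 − d² + 2cos(α−β) + 2d(sin α − sin β))/8 = -13.626930, |c| > 1 → infeasible
LRL: c = (6 − d² + 2cos(α−β) − 2d(sin α − sin β))/8 = -6.966125, |c| > 1 → infeasible
Shortest: LSL with L = 12.093209 m ≈ 12.0932 m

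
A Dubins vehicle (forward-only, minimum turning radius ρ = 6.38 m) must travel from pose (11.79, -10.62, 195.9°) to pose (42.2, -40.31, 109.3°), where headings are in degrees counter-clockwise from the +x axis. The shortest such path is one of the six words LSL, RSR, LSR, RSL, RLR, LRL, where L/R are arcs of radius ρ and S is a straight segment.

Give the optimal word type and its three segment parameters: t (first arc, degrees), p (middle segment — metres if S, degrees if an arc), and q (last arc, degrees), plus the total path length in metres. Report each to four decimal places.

LSL: t = 115.5200°, p = 34.2225 m, q = 157.8800°, L = 64.6661 m

Let ψ = atan2(Δy, Δx) = atan2(-29.69, 30.41) = -44.3136° be the start→goal bearing.
Normalize: d = |goal − start| / ρ = 42.500167/6.38 = 6.661468, α = (θ_start − ψ) mod 360° = 240.2136° = 4.192519 rad, β = (θ_goal − ψ) mod 360° = 153.6136° = 2.681064 rad.
Common terms: sin α = -0.867884, cos α = -0.496768, sin β = 0.444422, cos β = -0.895817, cos(α−β) = 0.059306, d² = 44.375158. Work in radians in the unit-radius frame; every candidate has L = ρ·(t + p + q).
LSL: p² = 2 + d² − 2cos(α−β) + 2d(sin α − sin β) = 28.772780; p = √p² = 5.364026; φ = atan2(cos β − cos α, d + sin α − sin β) = -0.074463 rad; t = (φ − α) mod 2π = 2.016204 rad, q = (β − φ) mod 2π = 2.755526 rad → L = 6.38·(2.016204 + 5.364026 + 2.755526) = 6.38·10.135757 = 64.666127 m
RSR: p² = 2 + d² − 2cos(α−β) + 2d(sin β − sin α) = 63.740312; p = √p² = 7.983753; φ = atan2(cos α − cos β, d − sin α + sin β) = 0.050004 rad; t = (α − φ) mod 2π = 4.142515 rad, q = (φ − β) mod 2π = 3.652125 rad → L = 6.38·(4.142515 + 7.983753 + 3.652125) = 6.38·15.778393 = 100.666150 m
LSR: p² = d² − 2 + 2cos(α−β) + 2d(sin α + sin β) = 36.852021; p = √p² = 6.070587; φ = atan2(−cos α − cos β, d + sin α + sin β) − atan2(−2, p) = 0.537899 rad; t = (φ − α) mod 2π = 2.628565 rad, q = (φ − β) mod 2π = 4.140020 rad → L = 6.38·(2.628565 + 6.070587 + 4.140020) = 6.38·12.839172 = 81.913919 m
RSL: p² = d² − 2 + 2cos(α−β) − 2d(sin α + sin β) = 48.135522; p = √p² = 6.937977; φ = atan2(cos α + cos β, d − sin α − sin β) − atan2(2, p) = -0.474741 rad; t = (α − φ) mod 2π = 4.667260 rad, q = (β − φ) mod 2π = 3.155805 rad → L = 6.38·(4.667260 + 6.937977 + 3.155805) = 6.38·14.761042 = 94.175445 m
RLR: c = (6 − d² + 2cos(α−β) + 2d(sin α − sin β))/8 = -6.967539, |c| > 1 → infeasible
LRL: c = (6 − d² + 2cos(α−β) − 2d(sin α − sin β))/8 = -2.596597, |c| > 1 → infeasible
Shortest: LSL with L = 64.666127 m ≈ 64.6661 m
Convert LSL to answer units (arcs ×180/π): t = 2.016204·180/π = 115.5200°, p = ρ·p = 6.38·5.364026 = 34.2225 m, q = 2.755526·180/π = 157.8800°, L = 64.6661 m.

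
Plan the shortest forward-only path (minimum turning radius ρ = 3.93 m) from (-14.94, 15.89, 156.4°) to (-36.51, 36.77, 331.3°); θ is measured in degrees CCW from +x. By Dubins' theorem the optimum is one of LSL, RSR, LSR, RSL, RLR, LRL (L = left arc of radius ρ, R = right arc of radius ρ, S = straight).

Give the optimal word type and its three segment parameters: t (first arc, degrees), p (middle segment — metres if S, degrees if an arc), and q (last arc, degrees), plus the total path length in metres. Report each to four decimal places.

RSR: t = 5.3243°, p = 28.5980 m, q = 179.7757°, L = 41.2942 m

Let ψ = atan2(Δy, Δx) = atan2(20.88, -21.57) = 135.9312° be the start→goal bearing.
Normalize: d = |goal − start| / ρ = 30.020648/3.93 = 7.638842, α = (θ_start − ψ) mod 360° = 20.4688° = 0.357247 rad, β = (θ_goal − ψ) mod 360° = 195.3688° = 3.409828 rad.
Common terms: sin α = 0.349697, cos α = 0.936863, sin β = -0.265031, cos β = -0.964240, cos(α−β) = -0.996041, d² = 58.351903. Work in radians in the unit-radius frame; every candidate has L = ρ·(t + p + q).
LSL: p² = 2 + d² − 2cos(α−β) + 2d(sin α − sin β) = 71.735596; p = √p² = 8.469687; φ = atan2(cos β − cos α, d + sin α − sin β) = -0.226388 rad; t = (φ − α) mod 2π = 5.699549 rad, q = (β − φ) mod 2π = 3.636217 rad → L = 3.93·(5.699549 + 8.469687 + 3.636217) = 3.93·17.805453 = 69.975431 m
RSR: p² = 2 + d² − 2cos(α−β) + 2d(sin β − sin α) = 52.952373; p = √p² = 7.276838; φ = atan2(cos α − cos β, d − sin α + sin β) = 0.264321 rad; t = (α − φ) mod 2π = 0.092926 rad, q = (φ − β) mod 2π = 3.137678 rad → L = 3.93·(0.092926 + 7.276838 + 3.137678) = 3.93·10.507443 = 41.294249 m
LSR: p² = d² − 2 + 2cos(α−β) + 2d(sin α + sin β) = 55.653324; p = √p² = 7.460116; φ = atan2(−cos α − cos β, d + sin α + sin β) − atan2(−2, p) = 0.265478 rad; t = (φ − α) mod 2π = 6.191415 rad, q = (φ − β) mod 2π = 3.138835 rad → L = 3.93·(6.191415 + 7.460116 + 3.138835) = 3.93·16.790366 = 65.986136 m
RSL: p² = d² − 2 + 2cos(α−β) − 2d(sin α + sin β) = 53.066317; p = √p² = 7.284663; φ = atan2(cos α + cos β, d − sin α − sin β) − atan2(2, p) = -0.271571 rad; t = (α − φ) mod 2π = 0.628819 rad, q = (β − φ) mod 2π = 3.681400 rad → L = 3.93·(0.628819 + 7.284663 + 3.681400) = 3.93·11.594882 = 45.567885 m
RLR: c = (6 − d² + 2cos(α−β) + 2d(sin α − sin β))/8 = -5.619047, |c| > 1 → infeasible
LRL: c = (6 − d² + 2cos(α−β) − 2d(sin α − sin β))/8 = -7.966950, |c| > 1 → infeasible
Shortest: RSR with L = 41.294249 m ≈ 41.2942 m
Convert RSR to answer units (arcs ×180/π): t = 0.092926·180/π = 5.3243°, p = ρ·p = 3.93·7.276838 = 28.5980 m, q = 3.137678·180/π = 179.7757°, L = 41.2942 m.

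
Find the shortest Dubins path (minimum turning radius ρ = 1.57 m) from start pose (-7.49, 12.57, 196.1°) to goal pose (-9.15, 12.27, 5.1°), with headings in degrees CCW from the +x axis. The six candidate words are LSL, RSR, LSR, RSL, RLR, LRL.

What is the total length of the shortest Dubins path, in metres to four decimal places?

Let ψ = atan2(Δy, Δx) = atan2(-0.30, -1.66) = -169.7559° be the start→goal bearing.
Normalize: d = |goal − start| / ρ = 1.686891/1.57 = 1.074453, α = (θ_start − ψ) mod 360° = 5.8559° = 0.102205 rad, β = (θ_goal − ψ) mod 360° = 174.8559° = 3.051811 rad.
Common terms: sin α = 0.102027, cos α = 0.994782, sin β = 0.089661, cos β = -0.995972, cos(α−β) = -0.981627, d² = 1.154448. Work in radians in the unit-radius frame; every candidate has L = ρ·(t + p + q).
LSL: p² = 2 + d² − 2cos(α−β) + 2d(sin α − sin β) = 5.144277; p = √p² = 2.268100; φ = atan2(cos β − cos α, d + sin α − sin β) = -1.071081 rad; t = (φ − α) mod 2π = 5.109900 rad, q = (β − φ) mod 2π = 4.122892 rad → L = 1.57·(5.109900 + 2.268100 + 4.122892) = 1.57·11.500892 = 18.056400 m
RSR: p² = 2 + d² − 2cos(α−β) + 2d(sin β − sin α) = 5.091129; p = √p² = 2.256353; φ = atan2(cos α − cos β, d − sin α + sin β) = 1.080702 rad; t = (α − φ) mod 2π = 5.304688 rad, q = (φ − β) mod 2π = 4.312076 rad → L = 1.57·(5.304688 + 2.256353 + 4.312076) = 1.57·11.873117 = 18.640794 m
LSR: p² = d² − 2 + 2cos(α−β) + 2d(sin α + sin β) = -2.396887 < 0 → infeasible
RSL: p² = d² − 2 + 2cos(α−β) − 2d(sin α + sin β) = -3.220725 < 0 → infeasible
RLR: c = (6 − d² + 2cos(α−β) + 2d(sin α − sin β))/8 = 0.363609; p = 2π − arccos c = 5.084528 rad; φ = atan2(cos α − cos β, d − sin α + sin β) = 1.080702 rad; t = (α − φ + p/2) mod 2π = 1.563767 rad, q = (α − β − t + p) mod 2π = 0.571154 rad → L = 1.57·(1.563767 + 5.084528 + 0.571154) = 1.57·7.219450 = 11.334536 m
LRL: c = (6 − d² + 2cos(α−β) − 2d(sin α − sin β))/8 = 0.356965; p = 2π − arccos c = 5.077406 rad; φ = atan2(cos β − cos α, d + sin α − sin β) = -1.071081 rad; t = (φ − α + p/2) mod 2π = 1.365417 rad, q = (β − α − t + p) mod 2π = 0.378410 rad → L = 1.57·(1.365417 + 5.077406 + 0.378410) = 1.57·6.821233 = 10.709337 m
Shortest: LRL with L = 10.709337 m ≈ 10.7093 m

10.7093 m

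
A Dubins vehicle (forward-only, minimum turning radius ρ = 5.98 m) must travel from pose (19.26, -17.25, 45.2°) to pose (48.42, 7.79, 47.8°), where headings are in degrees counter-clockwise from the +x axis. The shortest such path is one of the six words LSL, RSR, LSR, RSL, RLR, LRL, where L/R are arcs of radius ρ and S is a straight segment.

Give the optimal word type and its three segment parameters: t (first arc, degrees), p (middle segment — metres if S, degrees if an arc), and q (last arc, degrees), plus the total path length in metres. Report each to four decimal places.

RSL: t = 4.6475°, p = 37.1968 m, q = 7.2475°, L = 38.4382 m

Let ψ = atan2(Δy, Δx) = atan2(25.04, 29.16) = 40.6530° be the start→goal bearing.
Normalize: d = |goal − start| / ρ = 38.435754/5.98 = 6.427384, α = (θ_start − ψ) mod 360° = 4.5470° = 0.079360 rad, β = (θ_goal − ψ) mod 360° = 7.1470° = 0.124738 rad.
Common terms: sin α = 0.079276, cos α = 0.996853, sin β = 0.124415, cos β = 0.992230, cos(α−β) = 0.998971, d² = 41.311261. Work in radians in the unit-radius frame; every candidate has L = ρ·(t + p + q).
LSL: p² = 2 + d² − 2cos(α−β) + 2d(sin α − sin β) = 40.733073; p = √p² = 6.382247; φ = atan2(cos β − cos α, d + sin α − sin β) = -0.000724 rad; t = (φ − α) mod 2π = 6.203102 rad, q = (β − φ) mod 2π = 0.125462 rad → L = 5.98·(6.203102 + 6.382247 + 0.125462) = 5.98·12.710811 = 76.010647 m
RSR: p² = 2 + d² − 2cos(α−β) + 2d(sin β − sin α) = 41.893566; p = √p² = 6.472524; φ = atan2(cos α − cos β, d − sin α + sin β) = 0.000714 rad; t = (α − φ) mod 2π = 0.078645 rad, q = (φ − β) mod 2π = 6.159161 rad → L = 5.98·(0.078645 + 6.472524 + 6.159161) = 5.98·12.710331 = 76.007777 m
LSR: p² = d² − 2 + 2cos(α−β) + 2d(sin α + sin β) = 43.927603; p = √p² = 6.627790; φ = atan2(−cos α − cos β, d + sin α + sin β) − atan2(−2, p) = 0.001647 rad; t = (φ − α) mod 2π = 6.205473 rad, q = (φ − β) mod 2π = 6.160094 rad → L = 5.98·(6.205473 + 6.627790 + 6.160094) = 5.98·18.993357 = 113.580273 m
RSL: p² = d² − 2 + 2cos(α−β) − 2d(sin α + sin β) = 38.690800; p = √p² = 6.220193; φ = atan2(cos α + cos β, d − sin α − sin β) − atan2(2, p) = -0.001755 rad; t = (α − φ) mod 2π = 0.081114 rad, q = (β − φ) mod 2π = 0.126493 rad → L = 5.98·(0.081114 + 6.220193 + 0.126493) = 5.98·6.427800 = 38.438242 m
RLR: c = (6 − d² + 2cos(α−β) + 2d(sin α − sin β))/8 = -4.236696, |c| > 1 → infeasible
LRL: c = (6 − d² + 2cos(α−β) − 2d(sin α − sin β))/8 = -4.091634, |c| > 1 → infeasible
Shortest: RSL with L = 38.438242 m ≈ 38.4382 m
Convert RSL to answer units (arcs ×180/π): t = 0.081114·180/π = 4.6475°, p = ρ·p = 5.98·6.220193 = 37.1968 m, q = 0.126493·180/π = 7.2475°, L = 38.4382 m.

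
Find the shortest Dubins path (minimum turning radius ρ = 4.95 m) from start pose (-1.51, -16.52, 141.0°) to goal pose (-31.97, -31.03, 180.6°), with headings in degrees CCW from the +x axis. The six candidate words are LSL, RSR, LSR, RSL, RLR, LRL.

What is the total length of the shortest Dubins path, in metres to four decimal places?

Let ψ = atan2(Δy, Δx) = atan2(-14.51, -30.46) = -154.5286° be the start→goal bearing.
Normalize: d = |goal − start| / ρ = 33.739468/4.95 = 6.816054, α = (θ_start − ψ) mod 360° = 295.5286° = 5.157948 rad, β = (θ_goal − ψ) mod 360° = 335.1286° = 5.849098 rad.
Common terms: sin α = -0.902370, cos α = 0.430962, sin β = -0.420583, cos β = 0.907254, cos(α−β) = 0.770513, d² = 46.458594. Work in radians in the unit-radius frame; every candidate has L = ρ·(t + p + q).
LSL: p² = 2 + d² − 2cos(α−β) + 2d(sin α − sin β) = 40.349788; p = √p² = 6.352148; φ = atan2(cos β − cos α, d + sin α − sin β) = 0.075052 rad; t = (φ − α) mod 2π = 1.200290 rad, q = (β − φ) mod 2π = 5.774046 rad → L = 4.95·(1.200290 + 6.352148 + 5.774046) = 4.95·13.326484 = 65.966096 m
RSR: p² = 2 + d² − 2cos(α−β) + 2d(sin β − sin α) = 53.485347; p = √p² = 7.313368; φ = atan2(cos α − cos β, d − sin α + sin β) = -0.065172 rad; t = (α − φ) mod 2π = 5.223120 rad, q = (φ − β) mod 2π = 0.368915 rad → L = 4.95·(5.223120 + 7.313368 + 0.368915) = 4.95·12.905403 = 63.881743 m
LSR: p² = d² − 2 + 2cos(α−β) + 2d(sin α + sin β) = 27.964986; p = √p² = 5.288193; φ = atan2(−cos α − cos β, d + sin α + sin β) − atan2(−2, p) = 0.122611 rad; t = (φ − α) mod 2π = 1.247849 rad, q = (φ − β) mod 2π = 0.556699 rad → L = 4.95·(1.247849 + 5.288193 + 0.556699) = 4.95·7.092741 = 35.109068 m
RSL: p² = d² − 2 + 2cos(α−β) − 2d(sin α + sin β) = 64.034255; p = √p² = 8.002141; φ = atan2(cos α + cos β, d − sin α − sin β) − atan2(2, p) = -0.081954 rad; t = (α − φ) mod 2π = 5.239901 rad, q = (β − φ) mod 2π = 5.931052 rad → L = 4.95·(5.239901 + 8.002141 + 5.931052) = 4.95·19.173093 = 94.906813 m
RLR: c = (6 − d² + 2cos(α−β) + 2d(sin α − sin β))/8 = -5.685668, |c| > 1 → infeasible
LRL: c = (6 − d² + 2cos(α−β) − 2d(sin α − sin β))/8 = -4.043724, |c| > 1 → infeasible
Shortest: LSR with L = 35.109068 m ≈ 35.1091 m

35.1091 m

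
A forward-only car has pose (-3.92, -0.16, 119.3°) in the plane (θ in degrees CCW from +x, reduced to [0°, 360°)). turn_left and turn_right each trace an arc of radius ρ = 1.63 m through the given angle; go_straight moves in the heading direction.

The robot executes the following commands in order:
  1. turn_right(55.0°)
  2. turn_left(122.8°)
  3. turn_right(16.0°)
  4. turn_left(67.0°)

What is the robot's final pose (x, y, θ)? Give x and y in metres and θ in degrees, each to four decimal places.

(-7.7272, 2.9270, 238.1000°)

set_pose: (x, y, θ) = (-3.9200, -0.1600, 119.3000°), ρ = 1.63
turn_right(55.0°): centre at ρ to the right, rotate −55.0° → (-3.9673, 1.3446, 64.3000°)
turn_left(122.8°): centre at ρ to the left, rotate +122.8° → (-5.6375, 3.6689, 187.1000°)
turn_right(16.0°): centre at ρ to the right, rotate −16.0° → (-6.0912, 3.6760, 171.1000°)
turn_left(67.0°): centre at ρ to the left, rotate +67.0° → (-7.7272, 2.9270, 238.1000°)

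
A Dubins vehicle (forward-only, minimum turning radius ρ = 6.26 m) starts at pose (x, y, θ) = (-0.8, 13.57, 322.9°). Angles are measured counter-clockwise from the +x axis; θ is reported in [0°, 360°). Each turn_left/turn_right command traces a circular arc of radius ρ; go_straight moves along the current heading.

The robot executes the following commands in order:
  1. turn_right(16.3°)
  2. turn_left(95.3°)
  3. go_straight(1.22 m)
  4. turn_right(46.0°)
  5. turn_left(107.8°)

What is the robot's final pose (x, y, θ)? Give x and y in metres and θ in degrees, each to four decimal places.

set_pose: (x, y, θ) = (-0.8000, 13.5700, 322.9000°), ρ = 6.26
turn_right(16.3°): centre at ρ to the right, rotate −16.3° → (0.4496, 12.3095, 306.6000°)
turn_left(95.3°): centre at ρ to the left, rotate +95.3° → (9.6558, 11.3825, 401.9000° ≡ 41.9000°)
go_straight(1.22): x += 1.22·cos θ, y += 1.22·sin θ → (10.5639, 12.1972, 41.9000°)
turn_right(46.0°): centre at ρ to the right, rotate −46.0° → (15.1921, 13.7818, -4.1000° ≡ 355.9000°)
turn_left(107.8°): centre at ρ to the left, rotate +107.8° → (21.7216, 21.5084, 463.7000° ≡ 103.7000°)

(21.7216, 21.5084, 103.7000°)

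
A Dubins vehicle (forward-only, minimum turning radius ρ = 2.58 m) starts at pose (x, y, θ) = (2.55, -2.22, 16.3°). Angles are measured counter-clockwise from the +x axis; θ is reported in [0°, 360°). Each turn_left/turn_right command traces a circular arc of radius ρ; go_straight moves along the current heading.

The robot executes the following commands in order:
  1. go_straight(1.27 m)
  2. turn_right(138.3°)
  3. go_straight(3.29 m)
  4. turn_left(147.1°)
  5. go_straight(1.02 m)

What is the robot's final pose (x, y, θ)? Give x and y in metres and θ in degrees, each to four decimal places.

set_pose: (x, y, θ) = (2.5500, -2.2200, 16.3000°), ρ = 2.58
go_straight(1.27): x += 1.27·cos θ, y += 1.27·sin θ → (3.7690, -1.8636, 16.3000°)
turn_right(138.3°): centre at ρ to the right, rotate −138.3° → (6.6810, -5.7070, -122.0000° ≡ 238.0000°)
go_straight(3.29): x += 3.29·cos θ, y += 3.29·sin θ → (4.9376, -8.4971, 238.0000°)
turn_left(147.1°): centre at ρ to the left, rotate +147.1° → (8.2200, -12.2007, 385.1000° ≡ 25.1000°)
go_straight(1.02): x += 1.02·cos θ, y += 1.02·sin θ → (9.1437, -11.7680, 25.1000°)

(9.1437, -11.7680, 25.1000°)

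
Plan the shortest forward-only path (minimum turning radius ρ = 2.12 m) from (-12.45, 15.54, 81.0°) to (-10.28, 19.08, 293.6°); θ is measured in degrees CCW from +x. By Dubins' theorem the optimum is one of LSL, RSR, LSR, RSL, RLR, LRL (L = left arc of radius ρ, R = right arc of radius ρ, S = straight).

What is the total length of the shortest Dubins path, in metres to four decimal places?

Let ψ = atan2(Δy, Δx) = atan2(3.54, 2.17) = 58.4919° be the start→goal bearing.
Normalize: d = |goal − start| / ρ = 4.152168/2.12 = 1.958570, α = (θ_start − ψ) mod 360° = 22.5081° = 0.392840 rad, β = (θ_goal − ψ) mod 360° = 235.1081° = 4.103410 rad.
Common terms: sin α = 0.382813, cos α = 0.923826, sin β = -0.820232, cos β = -0.572030, cos(α−β) = -0.842452, d² = 3.835996. Work in radians in the unit-radius frame; every candidate has L = ρ·(t + p + q).
LSL: p² = 2 + d² − 2cos(α−β) + 2d(sin α − sin β) = 12.233399; p = √p² = 3.497628; φ = atan2(cos β − cos α, d + sin α − sin β) = -0.441922 rad; t = (φ − α) mod 2π = 5.448424 rad, q = (β − φ) mod 2π = 4.545331 rad → L = 2.12·(5.448424 + 3.497628 + 4.545331) = 2.12·13.491383 = 28.601732 m
RSR: p² = 2 + d² − 2cos(α−β) + 2d(sin β − sin α) = 2.808402; p = √p² = 1.675829; φ = atan2(cos α − cos β, d − sin α + sin β) = 1.103095 rad; t = (α − φ) mod 2π = 5.572931 rad, q = (φ − β) mod 2π = 3.282870 rad → L = 2.12·(5.572931 + 1.675829 + 3.282870) = 2.12·10.531629 = 22.327054 m
LSR: p² = d² − 2 + 2cos(α−β) + 2d(sin α + sin β) = -1.562340 < 0 → infeasible
RSL: p² = d² − 2 + 2cos(α−β) − 2d(sin α + sin β) = 1.864522; p = √p² = 1.365475; φ = atan2(cos α + cos β, d − sin α − sin β) − atan2(2, p) = -0.825965 rad; t = (α − φ) mod 2π = 1.218805 rad, q = (β − φ) mod 2π = 4.929375 rad → L = 2.12·(1.218805 + 1.365475 + 4.929375) = 2.12·7.513655 = 15.928948 m
RLR: c = (6 − d² + 2cos(α−β) + 2d(sin α − sin β))/8 = 0.648950; p = 2π − arccos c = 5.418592 rad; φ = atan2(cos α − cos β, d − sin α + sin β) = 1.103095 rad; t = (α − φ + p/2) mod 2π = 1.999041 rad, q = (α − β − t + p) mod 2π = 5.992166 rad → L = 2.12·(1.999041 + 5.418592 + 5.992166) = 2.12·13.409800 = 28.428775 m
LRL: c = (6 − d² + 2cos(α−β) − 2d(sin α − sin β))/8 = -0.529175; p = 2π − arccos c = 4.154761 rad; φ = atan2(cos β − cos α, d + sin α − sin β) = -0.441922 rad; t = (φ − α + p/2) mod 2π = 1.242619 rad, q = (β − α − t + p) mod 2π = 0.339527 rad → L = 2.12·(1.242619 + 4.154761 + 0.339527) = 2.12·5.736907 = 12.162243 m
Shortest: LRL with L = 12.162243 m ≈ 12.1622 m

12.1622 m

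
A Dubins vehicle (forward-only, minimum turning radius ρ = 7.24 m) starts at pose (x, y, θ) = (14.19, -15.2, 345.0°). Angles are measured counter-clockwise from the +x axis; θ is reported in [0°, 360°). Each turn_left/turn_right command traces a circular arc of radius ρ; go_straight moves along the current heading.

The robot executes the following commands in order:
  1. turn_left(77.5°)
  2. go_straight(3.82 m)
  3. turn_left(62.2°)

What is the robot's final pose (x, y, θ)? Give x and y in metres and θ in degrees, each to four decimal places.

(23.7801, -0.6967, 124.7000°)

set_pose: (x, y, θ) = (14.1900, -15.2000, 345.0000°), ρ = 7.24
turn_left(77.5°): centre at ρ to the left, rotate +77.5° → (22.4858, -11.5498, 422.5000° ≡ 62.5000°)
go_straight(3.82): x += 3.82·cos θ, y += 3.82·sin θ → (24.2497, -8.1614, 62.5000°)
turn_left(62.2°): centre at ρ to the left, rotate +62.2° → (23.7801, -0.6967, 124.7000°)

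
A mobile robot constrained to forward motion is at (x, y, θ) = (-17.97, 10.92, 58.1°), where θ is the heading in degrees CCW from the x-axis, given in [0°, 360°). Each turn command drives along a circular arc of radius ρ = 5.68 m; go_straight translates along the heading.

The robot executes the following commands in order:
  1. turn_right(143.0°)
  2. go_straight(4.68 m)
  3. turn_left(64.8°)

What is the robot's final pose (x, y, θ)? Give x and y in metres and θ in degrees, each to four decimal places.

set_pose: (x, y, θ) = (-17.9700, 10.9200, 58.1000°), ρ = 5.68
turn_right(143.0°): centre at ρ to the right, rotate −143.0° → (-7.4903, 8.4234, -84.9000° ≡ 275.1000°)
go_straight(4.68): x += 4.68·cos θ, y += 4.68·sin θ → (-7.0743, 3.7619, 275.1000°)
turn_left(64.8°): centre at ρ to the left, rotate +64.8° → (-3.3688, -1.0672, 339.9000°)

(-3.3688, -1.0672, 339.9000°)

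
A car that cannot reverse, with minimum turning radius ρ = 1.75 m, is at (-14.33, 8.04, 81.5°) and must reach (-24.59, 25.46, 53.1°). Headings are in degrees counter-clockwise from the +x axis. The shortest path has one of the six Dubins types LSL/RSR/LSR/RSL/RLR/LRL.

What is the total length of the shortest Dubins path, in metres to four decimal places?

Let ψ = atan2(Δy, Δx) = atan2(17.42, -10.26) = 120.4972° be the start→goal bearing.
Normalize: d = |goal − start| / ρ = 20.216924/1.75 = 11.552528, α = (θ_start − ψ) mod 360° = 321.0028° = 5.602557 rad, β = (θ_goal − ψ) mod 360° = 292.6028° = 5.106883 rad.
Common terms: sin α = -0.629282, cos α = 0.777177, sin β = -0.923191, cos β = 0.384341, cos(α−β) = 0.879649, d² = 133.460898. Work in radians in the unit-radius frame; every candidate has L = ρ·(t + p + q).
LSL: p² = 2 + d² − 2cos(α−β) + 2d(sin α − sin β) = 140.492392; p = √p² = 11.852949; φ = atan2(cos β − cos α, d + sin α − sin β) = -0.033149 rad; t = (φ − α) mod 2π = 0.647480 rad, q = (β − φ) mod 2π = 5.140032 rad → L = 1.75·(0.647480 + 11.852949 + 5.140032) = 1.75·17.640460 = 30.870806 m
RSR: p² = 2 + d² − 2cos(α−β) + 2d(sin β − sin α) = 126.910810; p = √p² = 11.265470; φ = atan2(cos α − cos β, d − sin α + sin β) = 0.034878 rad; t = (α − φ) mod 2π = 5.567679 rad, q = (φ − β) mod 2π = 1.211180 rad → L = 1.75·(5.567679 + 11.265470 + 1.211180) = 1.75·18.044329 = 31.577575 m
LSR: p² = d² − 2 + 2cos(α−β) + 2d(sin α + sin β) = 97.350221; p = √p² = 9.866622; φ = atan2(−cos α − cos β, d + sin α + sin β) − atan2(−2, p) = 0.084361 rad; t = (φ − α) mod 2π = 0.764990 rad, q = (φ − β) mod 2π = 1.260663 rad → L = 1.75·(0.764990 + 9.866622 + 1.260663) = 1.75·11.892274 = 20.811480 m
RSL: p² = d² − 2 + 2cos(α−β) − 2d(sin α + sin β) = 169.090170; p = √p² = 13.003468; φ = atan2(cos α + cos β, d − sin α − sin β) − atan2(2, p) = -0.064209 rad; t = (α − φ) mod 2π = 5.666765 rad, q = (β − φ) mod 2π = 5.171092 rad → L = 1.75·(5.666765 + 13.003468 + 5.171092) = 1.75·23.841324 = 41.722317 m
RLR: c = (6 − d² + 2cos(α−β) + 2d(sin α − sin β))/8 = -14.863851, |c| > 1 → infeasible
LRL: c = (6 − d² + 2cos(α−β) − 2d(sin α − sin β))/8 = -16.561549, |c| > 1 → infeasible
Shortest: LSR with L = 20.811480 m ≈ 20.8115 m

20.8115 m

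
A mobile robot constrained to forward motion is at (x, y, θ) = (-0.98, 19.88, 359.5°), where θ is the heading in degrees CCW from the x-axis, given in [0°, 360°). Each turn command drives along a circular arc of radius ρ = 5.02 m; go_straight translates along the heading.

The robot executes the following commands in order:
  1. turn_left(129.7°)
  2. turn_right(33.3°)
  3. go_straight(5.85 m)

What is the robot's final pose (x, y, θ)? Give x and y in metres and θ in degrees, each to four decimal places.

(1.2495, 36.5484, 95.9000°)

set_pose: (x, y, θ) = (-0.9800, 19.8800, 359.5000°), ρ = 5.02
turn_left(129.7°): centre at ρ to the left, rotate +129.7° → (2.9540, 28.0726, 489.2000° ≡ 129.2000°)
turn_right(33.3°): centre at ρ to the right, rotate −33.3° → (1.8508, 30.7294, 95.9000°)
go_straight(5.85): x += 5.85·cos θ, y += 5.85·sin θ → (1.2495, 36.5484, 95.9000°)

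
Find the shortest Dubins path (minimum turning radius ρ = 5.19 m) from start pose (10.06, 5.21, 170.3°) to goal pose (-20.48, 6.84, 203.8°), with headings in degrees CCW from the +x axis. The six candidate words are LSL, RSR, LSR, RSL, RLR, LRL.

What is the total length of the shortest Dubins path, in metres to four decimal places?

30.6779 m

Let ψ = atan2(Δy, Δx) = atan2(1.63, -30.54) = 176.9449° be the start→goal bearing.
Normalize: d = |goal − start| / ρ = 30.583468/5.19 = 5.892768, α = (θ_start − ψ) mod 360° = 353.3551° = 6.167210 rad, β = (θ_goal − ψ) mod 360° = 26.8551° = 0.468710 rad.
Common terms: sin α = -0.115715, cos α = 0.993282, sin β = 0.451736, cos β = 0.892152, cos(α−β) = 0.833886, d² = 34.724719. Work in radians in the unit-radius frame; every candidate has L = ρ·(t + p + q).
LSL: p² = 2 + d² − 2cos(α−β) + 2d(sin α − sin β) = 28.369230; p = √p² = 5.326277; φ = atan2(cos β − cos α, d + sin α − sin β) = -0.018988 rad; t = (φ − α) mod 2π = 0.096987 rad, q = (β − φ) mod 2π = 0.487699 rad → L = 5.19·(0.096987 + 5.326277 + 0.487699) = 5.19·5.910963 = 30.677896 m
RSR: p² = 2 + d² − 2cos(α−β) + 2d(sin β − sin α) = 41.744665; p = √p² = 6.461011; φ = atan2(cos α − cos β, d − sin α + sin β) = 0.015653 rad; t = (α − φ) mod 2π = 6.151557 rad, q = (φ − β) mod 2π = 5.830128 rad → L = 5.19·(6.151557 + 6.461011 + 5.830128) = 5.19·18.442696 = 95.717594 m
LSR: p² = d² − 2 + 2cos(α−β) + 2d(sin α + sin β) = 38.352679; p = √p² = 6.192954; φ = atan2(−cos α − cos β, d + sin α + sin β) − atan2(−2, p) = 0.018446 rad; t = (φ − α) mod 2π = 0.134420 rad, q = (φ − β) mod 2π = 5.832920 rad → L = 5.19·(0.134420 + 6.192954 + 5.832920) = 5.19·12.160295 = 63.111930 m
RSL: p² = d² − 2 + 2cos(α−β) − 2d(sin α + sin β) = 30.432302; p = √p² = 5.516548; φ = atan2(cos α + cos β, d − sin α − sin β) − atan2(2, p) = -0.020692 rad; t = (α − φ) mod 2π = 6.187902 rad, q = (β − φ) mod 2π = 0.489402 rad → L = 5.19·(6.187902 + 5.516548 + 0.489402) = 5.19·12.193852 = 63.286092 m
RLR: c = (6 − d² + 2cos(α−β) + 2d(sin α − sin β))/8 = -4.218083, |c| > 1 → infeasible
LRL: c = (6 − d² + 2cos(α−β) − 2d(sin α − sin β))/8 = -2.546154, |c| > 1 → infeasible
Shortest: LSL with L = 30.677896 m ≈ 30.6779 m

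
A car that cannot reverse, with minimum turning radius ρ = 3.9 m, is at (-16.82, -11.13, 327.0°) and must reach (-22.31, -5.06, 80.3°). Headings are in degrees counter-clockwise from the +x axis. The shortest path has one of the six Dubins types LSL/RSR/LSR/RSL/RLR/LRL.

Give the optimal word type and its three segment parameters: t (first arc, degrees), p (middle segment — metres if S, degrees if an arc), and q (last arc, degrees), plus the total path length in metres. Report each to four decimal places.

RSR: t = 240.1529°, p = 8.6969 m, q = 6.5471°, L = 25.4892 m

Let ψ = atan2(Δy, Δx) = atan2(6.07, -5.49) = 132.1277° be the start→goal bearing.
Normalize: d = |goal − start| / ρ = 8.184436/3.9 = 2.098573, α = (θ_start − ψ) mod 360° = 194.8723° = 3.401163 rad, β = (θ_goal − ψ) mod 360° = 308.1723° = 5.378621 rad.
Common terms: sin α = -0.256665, cos α = -0.966500, sin β = -0.786156, cos β = 0.618028, cos(α−β) = -0.395546, d² = 4.404011. Work in radians in the unit-radius frame; every candidate has L = ρ·(t + p + q).
LSL: p² = 2 + d² − 2cos(α−β) + 2d(sin α − sin β) = 9.417451; p = √p² = 3.068786; φ = atan2(cos β − cos α, d + sin α − sin β) = 0.542568 rad; t = (φ − α) mod 2π = 3.424591 rad, q = (β − φ) mod 2π = 4.836053 rad → L = 3.9·(3.424591 + 3.068786 + 4.836053) = 3.9·11.329430 = 44.184776 m
RSR: p² = 2 + d² − 2cos(α−β) + 2d(sin β − sin α) = 4.972753; p = √p² = 2.229967; φ = atan2(cos α − cos β, d − sin α + sin β) = -0.790296 rad; t = (α − φ) mod 2π = 4.191459 rad, q = (φ − β) mod 2π = 0.114268 rad → L = 3.9·(4.191459 + 2.229967 + 0.114268) = 3.9·6.535694 = 25.489207 m
LSR: p² = d² − 2 + 2cos(α−β) + 2d(sin α + sin β) = -2.763955 < 0 → infeasible
RSL: p² = d² − 2 + 2cos(α−β) − 2d(sin α + sin β) = 5.989794; p = √p² = 2.447405; φ = atan2(cos α + cos β, d − sin α − sin β) − atan2(2, p) = -0.795614 rad; t = (α − φ) mod 2π = 4.196777 rad, q = (β − φ) mod 2π = 6.174235 rad → L = 3.9·(4.196777 + 2.447405 + 6.174235) = 3.9·12.818417 = 49.991827 m
RLR: c = (6 − d² + 2cos(α−β) + 2d(sin α − sin β))/8 = 0.378406; p = 2π − arccos c = 5.100463 rad; φ = atan2(cos α − cos β, d − sin α + sin β) = -0.790296 rad; t = (α − φ + p/2) mod 2π = 0.458505 rad, q = (α − β − t + p) mod 2π = 2.664500 rad → L = 3.9·(0.458505 + 5.100463 + 2.664500) = 3.9·8.223467 = 32.071521 m
LRL: c = (6 − d² + 2cos(α−β) − 2d(sin α − sin β))/8 = -0.177181; p = 2π − arccos c = 4.534267 rad; φ = atan2(cos β − cos α, d + sin α − sin β) = 0.542568 rad; t = (φ − α + p/2) mod 2π = 5.691724 rad, q = (β − α − t + p) mod 2π = 0.820001 rad → L = 3.9·(5.691724 + 4.534267 + 0.820001) = 3.9·11.045993 = 43.079371 m
Shortest: RSR with L = 25.489207 m ≈ 25.4892 m
Convert RSR to answer units (arcs ×180/π): t = 4.191459·180/π = 240.1529°, p = ρ·p = 3.9·2.229967 = 8.6969 m, q = 0.114268·180/π = 6.5471°, L = 25.4892 m.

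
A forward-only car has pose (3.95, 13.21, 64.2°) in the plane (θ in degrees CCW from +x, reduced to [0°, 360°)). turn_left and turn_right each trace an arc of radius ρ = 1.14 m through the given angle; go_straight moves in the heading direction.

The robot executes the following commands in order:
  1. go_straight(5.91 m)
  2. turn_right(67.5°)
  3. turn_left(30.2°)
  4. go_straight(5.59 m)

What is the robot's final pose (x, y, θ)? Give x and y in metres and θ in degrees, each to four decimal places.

(13.1807, 21.8234, 26.9000°)

set_pose: (x, y, θ) = (3.9500, 13.2100, 64.2000°), ρ = 1.14
go_straight(5.91): x += 5.91·cos θ, y += 5.91·sin θ → (6.5222, 18.5309, 64.2000°)
turn_right(67.5°): centre at ρ to the right, rotate −67.5° → (7.6142, 19.1728, -3.3000° ≡ 356.7000°)
turn_left(30.2°): centre at ρ to the left, rotate +30.2° → (8.1956, 19.2943, 386.9000° ≡ 26.9000°)
go_straight(5.59): x += 5.59·cos θ, y += 5.59·sin θ → (13.1807, 21.8234, 26.9000°)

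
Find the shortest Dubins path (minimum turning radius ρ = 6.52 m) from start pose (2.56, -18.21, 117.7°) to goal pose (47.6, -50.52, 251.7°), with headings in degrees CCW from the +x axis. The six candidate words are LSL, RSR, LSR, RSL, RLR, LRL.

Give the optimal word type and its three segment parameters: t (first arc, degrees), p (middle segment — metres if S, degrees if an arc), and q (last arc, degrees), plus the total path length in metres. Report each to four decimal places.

Let ψ = atan2(Δy, Δx) = atan2(-32.31, 45.04) = -35.6542° be the start→goal bearing.
Normalize: d = |goal − start| / ρ = 55.430476/6.52 = 8.501607, α = (θ_start − ψ) mod 360° = 153.3542° = 2.676536 rad, β = (θ_goal − ψ) mod 360° = 287.3542° = 5.015277 rad.
Common terms: sin α = 0.448473, cos α = -0.893796, sin β = -0.954479, cos β = 0.298278, cos(α−β) = -0.694658, d² = 72.277318. Work in radians in the unit-radius frame; every candidate has L = ρ·(t + p + q).
LSL: p² = 2 + d² − 2cos(α−β) + 2d(sin α − sin β) = 99.521329; p = √p² = 9.976038; φ = atan2(cos β − cos α, d + sin α − sin β) = 0.119780 rad; t = (φ − α) mod 2π = 3.726429 rad, q = (β − φ) mod 2π = 4.895497 rad → L = 6.52·(3.726429 + 9.976038 + 4.895497) = 6.52·18.597964 = 121.258727 m
RSR: p² = 2 + d² − 2cos(α−β) + 2d(sin β − sin α) = 51.811941; p = √p² = 7.198051; φ = atan2(cos α − cos β, d − sin α + sin β) = -0.166377 rad; t = (α − φ) mod 2π = 2.842914 rad, q = (φ − β) mod 2π = 1.101531 rad → L = 6.52·(2.842914 + 7.198051 + 1.101531) = 6.52·11.142495 = 72.649069 m
LSR: p² = d² − 2 + 2cos(α−β) + 2d(sin α + sin β) = 60.284278; p = √p² = 7.764295; φ = atan2(−cos α − cos β, d + sin α + sin β) − atan2(−2, p) = 0.326452 rad; t = (φ − α) mod 2π = 3.933101 rad, q = (φ − β) mod 2π = 1.594360 rad → L = 6.52·(3.933101 + 7.764295 + 1.594360) = 6.52·13.291756 = 86.662251 m
RSL: p² = d² − 2 + 2cos(α−β) − 2d(sin α + sin β) = 77.491724; p = √p² = 8.802938; φ = atan2(cos α + cos β, d − sin α − sin β) − atan2(2, p) = -0.289421 rad; t = (α − φ) mod 2π = 2.965957 rad, q = (β − φ) mod 2π = 5.304699 rad → L = 6.52·(2.965957 + 8.802938 + 5.304699) = 6.52·17.073594 = 111.319835 m
RLR: c = (6 − d² + 2cos(α−β) + 2d(sin α − sin β))/8 = -5.476493, |c| > 1 → infeasible
LRL: c = (6 − d² + 2cos(α−β) − 2d(sin α − sin β))/8 = -11.440166, |c| > 1 → infeasible
Shortest: RSR with L = 72.649069 m ≈ 72.6491 m
Convert RSR to answer units (arcs ×180/π): t = 2.842914·180/π = 162.8869°, p = ρ·p = 6.52·7.198051 = 46.9313 m, q = 1.101531·180/π = 63.1131°, L = 72.6491 m.

RSR: t = 162.8869°, p = 46.9313 m, q = 63.1131°, L = 72.6491 m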